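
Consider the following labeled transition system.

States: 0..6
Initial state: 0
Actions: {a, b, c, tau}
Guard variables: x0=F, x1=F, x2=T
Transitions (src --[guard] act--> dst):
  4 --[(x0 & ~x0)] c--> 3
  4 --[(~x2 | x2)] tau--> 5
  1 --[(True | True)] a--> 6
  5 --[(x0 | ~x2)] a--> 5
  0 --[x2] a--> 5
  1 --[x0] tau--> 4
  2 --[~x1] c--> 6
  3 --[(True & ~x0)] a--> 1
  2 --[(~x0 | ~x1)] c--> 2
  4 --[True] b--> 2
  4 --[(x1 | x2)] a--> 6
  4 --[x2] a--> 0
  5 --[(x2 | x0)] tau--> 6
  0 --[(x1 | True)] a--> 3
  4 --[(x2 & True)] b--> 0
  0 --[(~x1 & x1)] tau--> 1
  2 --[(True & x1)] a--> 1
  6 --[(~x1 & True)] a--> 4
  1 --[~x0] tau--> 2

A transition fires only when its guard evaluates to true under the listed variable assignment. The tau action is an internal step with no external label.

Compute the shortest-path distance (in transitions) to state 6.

Layered search for 6:
  depth 0: {0}
  depth 1: {3,5}
  depth 2: {1,6}
6 enters at depth 2; path a·tau

Answer: 2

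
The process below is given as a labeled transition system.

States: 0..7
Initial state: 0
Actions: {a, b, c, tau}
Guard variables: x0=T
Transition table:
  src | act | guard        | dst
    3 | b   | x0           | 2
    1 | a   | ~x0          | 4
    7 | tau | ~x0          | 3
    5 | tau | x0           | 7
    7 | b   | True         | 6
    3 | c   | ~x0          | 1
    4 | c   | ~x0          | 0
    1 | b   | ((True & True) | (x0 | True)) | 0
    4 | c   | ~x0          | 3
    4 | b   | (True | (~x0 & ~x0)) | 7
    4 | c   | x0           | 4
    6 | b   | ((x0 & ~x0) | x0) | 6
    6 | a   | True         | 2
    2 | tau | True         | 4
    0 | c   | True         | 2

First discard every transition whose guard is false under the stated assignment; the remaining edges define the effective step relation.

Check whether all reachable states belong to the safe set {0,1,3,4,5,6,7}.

Answer: INVARIANT VIOLATED at state 2

Analysis:
Inv-set: {0,1,3,4,5,6,7}
Reach set: {0,2,4,6,7}
  0: safe
  2: ✗ unsafe
  4: safe
  6: safe
  7: safe
witness against invariant: c → 2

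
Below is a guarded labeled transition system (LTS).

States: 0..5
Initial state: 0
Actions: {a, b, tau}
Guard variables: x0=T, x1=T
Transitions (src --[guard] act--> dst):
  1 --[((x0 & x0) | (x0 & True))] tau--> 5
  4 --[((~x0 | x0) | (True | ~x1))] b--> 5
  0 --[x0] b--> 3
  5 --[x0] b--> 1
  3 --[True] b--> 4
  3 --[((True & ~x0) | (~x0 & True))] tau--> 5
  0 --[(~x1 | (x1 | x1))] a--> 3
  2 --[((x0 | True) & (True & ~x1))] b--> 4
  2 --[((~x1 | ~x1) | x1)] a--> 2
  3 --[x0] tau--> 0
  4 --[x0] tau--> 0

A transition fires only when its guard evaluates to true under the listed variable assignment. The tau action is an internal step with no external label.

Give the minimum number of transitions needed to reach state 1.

Answer: 4

Working:
Breadth-first toward 1:
  depth 0: {0}
  depth 1: {3}
  depth 2: {4}
  depth 3: {5}
  depth 4: {1}
depth(1)=4, e.g. a·b·b·b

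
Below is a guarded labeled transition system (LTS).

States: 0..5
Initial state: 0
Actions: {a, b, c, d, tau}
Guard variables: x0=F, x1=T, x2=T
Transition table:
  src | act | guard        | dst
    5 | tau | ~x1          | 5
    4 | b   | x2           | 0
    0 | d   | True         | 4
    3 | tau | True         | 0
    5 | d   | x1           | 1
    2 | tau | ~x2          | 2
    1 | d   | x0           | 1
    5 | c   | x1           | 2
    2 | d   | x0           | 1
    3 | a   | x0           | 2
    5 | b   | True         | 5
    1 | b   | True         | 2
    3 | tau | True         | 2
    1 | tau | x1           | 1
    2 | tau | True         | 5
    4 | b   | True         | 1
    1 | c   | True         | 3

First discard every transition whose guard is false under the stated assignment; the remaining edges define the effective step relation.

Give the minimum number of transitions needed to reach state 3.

Answer: 3

Trace:
BFS to 3:
  Layer 0: {0}
  Layer 1: {4}
  Layer 2: {1}
  Layer 3: {2,3}
depth(3)=3, e.g. d·b·c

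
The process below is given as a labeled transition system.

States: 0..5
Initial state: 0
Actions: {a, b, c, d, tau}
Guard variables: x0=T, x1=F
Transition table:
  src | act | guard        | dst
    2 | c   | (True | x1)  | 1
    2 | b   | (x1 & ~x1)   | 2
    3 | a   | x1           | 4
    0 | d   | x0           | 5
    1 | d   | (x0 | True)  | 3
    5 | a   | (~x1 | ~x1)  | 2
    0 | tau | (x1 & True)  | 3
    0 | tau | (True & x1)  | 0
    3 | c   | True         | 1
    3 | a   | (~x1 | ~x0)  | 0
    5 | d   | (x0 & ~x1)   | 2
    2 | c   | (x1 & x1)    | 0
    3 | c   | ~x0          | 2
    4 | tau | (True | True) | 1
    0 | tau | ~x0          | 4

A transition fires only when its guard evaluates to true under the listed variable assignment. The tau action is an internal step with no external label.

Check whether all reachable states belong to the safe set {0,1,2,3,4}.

Answer: INVARIANT VIOLATED at state 5

Trace:
Inv-set: {0,1,2,3,4}
R = {0,1,2,3,5}
  0: ✓
  1: ✓
  2: ✓
  3: ✓
  5: outside
witness against invariant: d → 5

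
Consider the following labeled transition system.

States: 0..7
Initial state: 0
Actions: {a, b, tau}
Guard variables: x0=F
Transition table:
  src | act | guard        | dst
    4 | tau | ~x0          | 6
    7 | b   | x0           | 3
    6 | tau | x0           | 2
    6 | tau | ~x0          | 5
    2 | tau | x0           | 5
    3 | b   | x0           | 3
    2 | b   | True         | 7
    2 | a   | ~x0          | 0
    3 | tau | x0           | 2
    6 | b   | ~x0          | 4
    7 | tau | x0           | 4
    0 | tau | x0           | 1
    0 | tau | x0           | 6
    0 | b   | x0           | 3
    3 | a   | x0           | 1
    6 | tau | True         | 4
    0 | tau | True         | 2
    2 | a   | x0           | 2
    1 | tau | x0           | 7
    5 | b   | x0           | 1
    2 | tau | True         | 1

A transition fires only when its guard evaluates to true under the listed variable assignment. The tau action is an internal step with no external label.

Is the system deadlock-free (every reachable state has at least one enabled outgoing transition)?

Answer: DEADLOCK at state 1

Analysis:
Reachable = {0,1,2,7}
  0: tau→2  [1 exit(s)]
  1: ∅  [no exit]
  2: a→0  b→7  tau→1  [3 exit(s)]
  7: ∅  [no exit]
witness 1: tau·tau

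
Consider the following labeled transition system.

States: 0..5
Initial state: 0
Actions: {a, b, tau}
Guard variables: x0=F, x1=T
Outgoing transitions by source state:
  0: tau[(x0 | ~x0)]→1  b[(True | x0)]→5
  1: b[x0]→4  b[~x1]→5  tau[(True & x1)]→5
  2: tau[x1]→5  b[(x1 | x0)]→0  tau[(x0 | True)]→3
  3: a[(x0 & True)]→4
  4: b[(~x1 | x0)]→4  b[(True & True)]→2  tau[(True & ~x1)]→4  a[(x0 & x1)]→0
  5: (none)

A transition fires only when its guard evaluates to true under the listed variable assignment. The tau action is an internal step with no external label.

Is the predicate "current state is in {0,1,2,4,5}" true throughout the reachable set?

Safe = {0,1,2,4,5}
Reachable = {0,1,5}
  0: safe
  1: safe
  5: safe

Answer: INVARIANT HOLDS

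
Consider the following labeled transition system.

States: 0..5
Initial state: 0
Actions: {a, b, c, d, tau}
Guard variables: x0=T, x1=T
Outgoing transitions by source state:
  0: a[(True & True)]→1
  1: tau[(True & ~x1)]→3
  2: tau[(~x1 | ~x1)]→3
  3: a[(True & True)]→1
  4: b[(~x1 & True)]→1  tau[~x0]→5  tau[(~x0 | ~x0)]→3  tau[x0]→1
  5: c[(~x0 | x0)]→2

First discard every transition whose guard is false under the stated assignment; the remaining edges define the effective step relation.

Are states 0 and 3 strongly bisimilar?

Refine partition for ~:
  P[0] = {{0,1,2,3,4,5}}
  P[1] = {{0,3},{1,2},{4},{5}}
Fixed point at round 2; 4 class(es).
0∈{0,3}, 3∈{0,3}

Answer: BISIMILAR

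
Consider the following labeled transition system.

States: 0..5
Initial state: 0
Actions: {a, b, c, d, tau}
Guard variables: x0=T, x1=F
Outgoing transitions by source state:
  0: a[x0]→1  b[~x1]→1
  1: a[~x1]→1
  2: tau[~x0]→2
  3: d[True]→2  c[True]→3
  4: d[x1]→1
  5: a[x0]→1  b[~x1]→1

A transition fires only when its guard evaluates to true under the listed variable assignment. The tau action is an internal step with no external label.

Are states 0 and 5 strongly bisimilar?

Answer: BISIMILAR

Analysis:
Refine partition for ~:
  P[0] = {{0,1,2,3,4,5}}
  P[1] = {{0,5},{1},{2,4},{3}}
stable after 2 split(s): 4 block(s)
class of 0: {0,5}; class of 5: {0,5}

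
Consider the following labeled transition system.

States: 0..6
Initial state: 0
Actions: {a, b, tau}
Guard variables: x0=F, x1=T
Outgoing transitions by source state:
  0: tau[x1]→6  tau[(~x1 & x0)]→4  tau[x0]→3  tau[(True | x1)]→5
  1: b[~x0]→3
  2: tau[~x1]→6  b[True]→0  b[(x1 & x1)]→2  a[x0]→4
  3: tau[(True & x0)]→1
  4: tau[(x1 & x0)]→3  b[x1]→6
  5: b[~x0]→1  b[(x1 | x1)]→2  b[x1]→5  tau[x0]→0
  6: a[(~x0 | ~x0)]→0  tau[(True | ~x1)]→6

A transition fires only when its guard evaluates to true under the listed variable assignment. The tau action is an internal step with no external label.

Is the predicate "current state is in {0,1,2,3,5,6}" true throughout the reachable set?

Answer: INVARIANT HOLDS

Working:
Inv-set: {0,1,2,3,5,6}
Reachable = {0,1,2,3,5,6}
  0: ok
  1: ok
  2: ok
  3: ok
  5: ok
  6: ok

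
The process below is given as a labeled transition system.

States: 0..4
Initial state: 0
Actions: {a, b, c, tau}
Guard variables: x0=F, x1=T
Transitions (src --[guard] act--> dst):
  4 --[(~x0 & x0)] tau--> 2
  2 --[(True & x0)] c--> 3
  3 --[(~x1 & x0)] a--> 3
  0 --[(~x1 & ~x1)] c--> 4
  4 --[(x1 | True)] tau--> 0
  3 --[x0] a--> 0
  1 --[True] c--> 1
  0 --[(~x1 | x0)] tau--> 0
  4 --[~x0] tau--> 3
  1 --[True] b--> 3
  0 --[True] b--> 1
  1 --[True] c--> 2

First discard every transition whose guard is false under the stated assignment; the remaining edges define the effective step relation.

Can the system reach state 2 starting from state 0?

6 transition(s) survive guard evaluation.
L0 = {0}
L1 = {1}  now seen {0,1}
L2 = {2,3}  now seen {0,1,2,3}
Reach set: {0,1,2,3}
trace reaching 2: b·c

Answer: REACHABLE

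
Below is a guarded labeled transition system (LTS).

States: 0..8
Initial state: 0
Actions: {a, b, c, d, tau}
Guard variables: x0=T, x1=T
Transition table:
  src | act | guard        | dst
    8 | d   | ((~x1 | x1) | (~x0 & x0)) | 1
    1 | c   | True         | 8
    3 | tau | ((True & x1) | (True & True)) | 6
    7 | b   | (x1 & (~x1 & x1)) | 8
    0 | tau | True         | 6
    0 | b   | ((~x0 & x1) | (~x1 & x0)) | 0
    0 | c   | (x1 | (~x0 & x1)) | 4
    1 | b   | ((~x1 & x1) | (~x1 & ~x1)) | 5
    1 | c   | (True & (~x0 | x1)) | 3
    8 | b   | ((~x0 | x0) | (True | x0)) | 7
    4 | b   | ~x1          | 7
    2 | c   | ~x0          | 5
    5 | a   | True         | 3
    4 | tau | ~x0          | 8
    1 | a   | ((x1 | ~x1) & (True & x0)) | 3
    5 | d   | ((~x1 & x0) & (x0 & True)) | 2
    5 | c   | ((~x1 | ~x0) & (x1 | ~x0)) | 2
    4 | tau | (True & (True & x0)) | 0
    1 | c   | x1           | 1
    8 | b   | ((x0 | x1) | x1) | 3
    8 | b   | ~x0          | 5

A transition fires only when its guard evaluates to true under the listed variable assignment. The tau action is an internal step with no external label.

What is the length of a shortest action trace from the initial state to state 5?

Answer: UNREACHABLE

Working:
Layered search for 5:
  Layer 0: {0}
  Layer 1: {4,6}
5 never appears.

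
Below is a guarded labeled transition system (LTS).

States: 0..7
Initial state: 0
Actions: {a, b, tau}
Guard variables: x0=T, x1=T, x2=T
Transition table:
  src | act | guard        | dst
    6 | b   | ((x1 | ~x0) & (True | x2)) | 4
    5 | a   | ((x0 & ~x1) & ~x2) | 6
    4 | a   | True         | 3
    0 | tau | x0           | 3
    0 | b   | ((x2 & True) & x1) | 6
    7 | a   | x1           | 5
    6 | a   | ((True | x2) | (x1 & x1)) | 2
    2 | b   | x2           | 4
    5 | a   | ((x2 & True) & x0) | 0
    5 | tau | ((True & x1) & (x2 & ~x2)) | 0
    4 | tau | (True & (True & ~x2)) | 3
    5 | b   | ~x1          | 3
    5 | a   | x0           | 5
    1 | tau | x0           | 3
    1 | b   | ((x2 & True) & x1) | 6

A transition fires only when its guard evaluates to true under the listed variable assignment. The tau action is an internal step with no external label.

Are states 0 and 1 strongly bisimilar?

Answer: BISIMILAR

Trace:
Compute ~ classes (split until stable):
  π0 = {{0,1,2,3,4,5,6,7}}
  π1 = {{0,1},{2},{3},{4,5,7},{6}}
  π2 = {{0,1},{2},{3},{4},{5},{6},{7}}
Fixed point at round 3; 7 class(es).
0∈{0,1}, 1∈{0,1}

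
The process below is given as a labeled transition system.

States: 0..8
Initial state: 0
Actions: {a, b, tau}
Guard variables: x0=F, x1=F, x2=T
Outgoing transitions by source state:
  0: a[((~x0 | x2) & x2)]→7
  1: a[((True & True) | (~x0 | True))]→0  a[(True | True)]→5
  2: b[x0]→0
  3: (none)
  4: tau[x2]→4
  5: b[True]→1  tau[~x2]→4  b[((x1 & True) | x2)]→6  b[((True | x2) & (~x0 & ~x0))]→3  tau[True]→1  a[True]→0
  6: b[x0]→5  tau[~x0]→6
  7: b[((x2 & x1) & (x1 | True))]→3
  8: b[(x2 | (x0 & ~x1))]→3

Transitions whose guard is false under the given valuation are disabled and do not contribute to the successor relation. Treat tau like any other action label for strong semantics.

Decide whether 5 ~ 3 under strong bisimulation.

Refine partition for ~:
  π0 = {{0,1,2,3,4,5,6,7,8}}
  π1 = {{0,1},{2,3,7},{4,6},{5},{8}}
  π2 = {{0},{1},{2,3,7},{4,6},{5},{8}}
stable after 3 split(s): 6 block(s)
5∈{5}, 3∈{2,3,7}

Answer: NOT BISIMILAR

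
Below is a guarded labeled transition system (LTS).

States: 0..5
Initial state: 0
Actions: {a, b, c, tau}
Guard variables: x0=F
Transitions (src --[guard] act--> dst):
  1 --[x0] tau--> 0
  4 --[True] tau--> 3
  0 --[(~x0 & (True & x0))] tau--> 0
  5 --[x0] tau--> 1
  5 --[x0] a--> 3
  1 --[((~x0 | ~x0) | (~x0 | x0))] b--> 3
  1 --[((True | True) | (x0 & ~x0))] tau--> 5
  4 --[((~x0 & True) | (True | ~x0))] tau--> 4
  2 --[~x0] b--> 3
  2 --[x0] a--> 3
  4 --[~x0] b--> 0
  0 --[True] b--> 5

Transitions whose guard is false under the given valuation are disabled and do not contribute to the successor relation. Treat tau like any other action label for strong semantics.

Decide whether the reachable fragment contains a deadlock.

R = {0,5}
  0: b→5  [1 exit(s)]
  5: ∅  [STUCK]
witness 5: b

Answer: DEADLOCK at state 5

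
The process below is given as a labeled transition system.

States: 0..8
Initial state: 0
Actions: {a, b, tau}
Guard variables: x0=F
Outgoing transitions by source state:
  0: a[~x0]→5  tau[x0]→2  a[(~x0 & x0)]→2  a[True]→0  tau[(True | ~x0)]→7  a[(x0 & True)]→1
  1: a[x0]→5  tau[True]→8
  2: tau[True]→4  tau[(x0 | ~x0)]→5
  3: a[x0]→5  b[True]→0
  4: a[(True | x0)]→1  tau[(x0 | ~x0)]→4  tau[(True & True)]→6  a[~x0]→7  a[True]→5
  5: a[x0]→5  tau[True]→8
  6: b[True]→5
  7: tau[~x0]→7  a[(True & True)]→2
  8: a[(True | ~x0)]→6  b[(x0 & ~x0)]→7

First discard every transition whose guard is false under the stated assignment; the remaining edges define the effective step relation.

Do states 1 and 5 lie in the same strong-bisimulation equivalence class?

Refine partition for ~:
  round 0: {{0,1,2,3,4,5,6,7,8}}
  round 1: {{0,4,7},{1,2,5},{3,6},{8}}
  round 2: {{0},{1,5},{2},{3},{4},{6},{7},{8}}
stable after 3 split(s): 8 block(s)
1∈{1,5}, 5∈{1,5}

Answer: BISIMILAR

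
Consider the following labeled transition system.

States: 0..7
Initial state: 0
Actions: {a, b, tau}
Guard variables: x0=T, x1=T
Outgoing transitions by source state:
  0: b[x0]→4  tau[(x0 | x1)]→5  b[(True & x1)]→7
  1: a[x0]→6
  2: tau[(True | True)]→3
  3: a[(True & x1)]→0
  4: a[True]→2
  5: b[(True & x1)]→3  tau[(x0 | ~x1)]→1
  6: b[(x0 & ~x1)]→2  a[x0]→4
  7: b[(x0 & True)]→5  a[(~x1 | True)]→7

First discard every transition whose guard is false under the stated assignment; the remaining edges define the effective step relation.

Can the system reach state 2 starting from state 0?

After dropping false guards: 12 live edges.
depth 0: {0}
depth 1: {4,5,7}  now seen {0,4,5,7}
depth 2: {1,2,3}  now seen {0,1,2,3,4,5,7}
depth 3: {6}  now seen {0,1,2,3,4,5,6,7}
Reachable = {0,1,2,3,4,5,6,7}
trace reaching 2: b·a

Answer: REACHABLE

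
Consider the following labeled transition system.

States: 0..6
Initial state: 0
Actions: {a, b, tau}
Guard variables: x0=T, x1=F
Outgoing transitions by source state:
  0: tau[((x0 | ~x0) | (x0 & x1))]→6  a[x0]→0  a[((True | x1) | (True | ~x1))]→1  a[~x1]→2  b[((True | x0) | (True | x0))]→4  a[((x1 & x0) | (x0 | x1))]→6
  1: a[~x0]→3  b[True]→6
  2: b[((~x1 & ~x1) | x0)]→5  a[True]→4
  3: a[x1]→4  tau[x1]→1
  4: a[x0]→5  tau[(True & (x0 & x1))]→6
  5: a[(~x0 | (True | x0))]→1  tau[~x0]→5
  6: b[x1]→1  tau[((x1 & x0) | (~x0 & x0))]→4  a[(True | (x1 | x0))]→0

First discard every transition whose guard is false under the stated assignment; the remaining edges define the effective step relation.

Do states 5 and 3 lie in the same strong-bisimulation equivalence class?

Answer: NOT BISIMILAR

Trace:
Compute ~ classes (split until stable):
  π0 = {{0,1,2,3,4,5,6}}
  π1 = {{0},{1},{2},{3},{4,5,6}}
  π2 = {{0},{1},{2},{3},{4},{5},{6}}
7 equivalence class(es) (converged in 3)
[5]={5}  [3]={3}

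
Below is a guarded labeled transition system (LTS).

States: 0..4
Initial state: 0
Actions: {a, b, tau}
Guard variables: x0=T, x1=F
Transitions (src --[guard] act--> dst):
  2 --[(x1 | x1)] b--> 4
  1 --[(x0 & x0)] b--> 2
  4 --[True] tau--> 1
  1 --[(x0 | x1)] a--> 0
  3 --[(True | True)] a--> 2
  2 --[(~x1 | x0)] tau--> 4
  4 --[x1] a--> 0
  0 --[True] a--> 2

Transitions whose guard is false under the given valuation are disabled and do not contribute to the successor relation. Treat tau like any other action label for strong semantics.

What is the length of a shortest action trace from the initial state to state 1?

Answer: 3

Working:
Breadth-first toward 1:
  depth 0: {0}
  depth 1: {2}
  depth 2: {4}
  depth 3: {1}
first hit 1 at d=3 via a·tau·tau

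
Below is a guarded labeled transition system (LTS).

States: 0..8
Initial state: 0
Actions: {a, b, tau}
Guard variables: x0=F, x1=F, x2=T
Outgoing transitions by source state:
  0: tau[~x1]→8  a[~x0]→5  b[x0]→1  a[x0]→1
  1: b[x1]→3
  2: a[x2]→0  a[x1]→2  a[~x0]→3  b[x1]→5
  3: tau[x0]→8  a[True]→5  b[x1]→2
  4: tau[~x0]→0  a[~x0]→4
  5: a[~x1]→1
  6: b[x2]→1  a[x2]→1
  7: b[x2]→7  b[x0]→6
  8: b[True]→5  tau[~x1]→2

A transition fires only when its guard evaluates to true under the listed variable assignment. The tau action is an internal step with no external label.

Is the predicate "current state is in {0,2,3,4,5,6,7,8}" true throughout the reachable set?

Answer: INVARIANT VIOLATED at state 1

Trace:
Inv-set: {0,2,3,4,5,6,7,8}
Reachable = {0,1,2,3,5,8}
  0: ✓
  1: VIOLATES
  2: ✓
  3: ✓
  5: ✓
  8: ✓
witness against invariant: a·a → 1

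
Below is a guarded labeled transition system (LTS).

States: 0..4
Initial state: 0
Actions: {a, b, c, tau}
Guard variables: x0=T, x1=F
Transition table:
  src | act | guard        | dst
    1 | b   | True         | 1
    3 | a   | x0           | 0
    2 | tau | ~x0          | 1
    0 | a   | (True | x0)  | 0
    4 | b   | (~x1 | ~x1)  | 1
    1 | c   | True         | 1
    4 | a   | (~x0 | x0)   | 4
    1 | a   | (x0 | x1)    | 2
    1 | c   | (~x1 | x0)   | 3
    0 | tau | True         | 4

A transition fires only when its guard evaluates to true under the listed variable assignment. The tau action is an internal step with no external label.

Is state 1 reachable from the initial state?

Answer: REACHABLE

Working:
After dropping false guards: 9 live edges.
Layer 0: {0}
Layer 1: {4}  total {0,4}
Layer 2: {1}  total {0,1,4}
Layer 3: {2,3}  total {0,1,2,3,4}
Reachable = {0,1,2,3,4}
Path to 1: tau·b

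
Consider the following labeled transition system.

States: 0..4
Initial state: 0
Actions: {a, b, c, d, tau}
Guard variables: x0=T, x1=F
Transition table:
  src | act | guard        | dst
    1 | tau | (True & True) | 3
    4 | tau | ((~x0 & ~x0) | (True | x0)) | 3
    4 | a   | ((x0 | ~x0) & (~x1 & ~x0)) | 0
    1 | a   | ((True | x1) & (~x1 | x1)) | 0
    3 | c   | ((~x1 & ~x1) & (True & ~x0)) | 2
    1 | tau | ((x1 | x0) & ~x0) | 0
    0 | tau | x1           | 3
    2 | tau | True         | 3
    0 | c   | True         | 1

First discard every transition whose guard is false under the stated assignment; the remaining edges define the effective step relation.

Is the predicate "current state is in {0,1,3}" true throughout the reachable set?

Answer: INVARIANT HOLDS

Trace:
Inv-set: {0,1,3}
R = {0,1,3}
  0: ✓
  1: ✓
  3: ✓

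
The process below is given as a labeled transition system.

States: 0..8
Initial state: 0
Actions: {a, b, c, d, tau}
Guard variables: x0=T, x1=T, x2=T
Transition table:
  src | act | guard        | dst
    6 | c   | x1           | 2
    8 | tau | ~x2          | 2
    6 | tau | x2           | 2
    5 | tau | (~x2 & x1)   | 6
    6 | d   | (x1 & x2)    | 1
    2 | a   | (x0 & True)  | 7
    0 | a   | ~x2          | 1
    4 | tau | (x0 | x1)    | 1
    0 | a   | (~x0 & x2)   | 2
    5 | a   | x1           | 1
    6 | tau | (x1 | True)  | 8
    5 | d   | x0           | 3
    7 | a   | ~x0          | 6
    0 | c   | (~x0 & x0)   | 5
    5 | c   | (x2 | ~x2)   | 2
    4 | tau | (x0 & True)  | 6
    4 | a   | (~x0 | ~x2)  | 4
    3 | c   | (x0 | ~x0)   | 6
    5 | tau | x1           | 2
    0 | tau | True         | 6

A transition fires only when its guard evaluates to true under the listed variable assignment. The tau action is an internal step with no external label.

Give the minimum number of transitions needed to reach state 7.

Answer: 3

Analysis:
Layered search for 7:
  depth 0: {0}
  depth 1: {6}
  depth 2: {1,2,8}
  depth 3: {7}
7 enters at depth 3; path tau·c·a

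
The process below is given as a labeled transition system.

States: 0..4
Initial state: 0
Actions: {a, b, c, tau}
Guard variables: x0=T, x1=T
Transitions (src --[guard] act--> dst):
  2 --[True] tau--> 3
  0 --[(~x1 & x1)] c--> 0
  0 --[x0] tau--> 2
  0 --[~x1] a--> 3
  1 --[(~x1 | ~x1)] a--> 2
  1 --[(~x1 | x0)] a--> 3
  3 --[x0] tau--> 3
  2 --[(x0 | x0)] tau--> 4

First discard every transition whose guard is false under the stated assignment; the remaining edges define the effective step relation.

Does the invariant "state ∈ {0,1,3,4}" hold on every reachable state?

Answer: INVARIANT VIOLATED at state 2

Working:
Inv-set: {0,1,3,4}
Reachable = {0,2,3,4}
  0: ✓
  2: VIOLATES
  3: ✓
  4: ✓
witness against invariant: tau → 2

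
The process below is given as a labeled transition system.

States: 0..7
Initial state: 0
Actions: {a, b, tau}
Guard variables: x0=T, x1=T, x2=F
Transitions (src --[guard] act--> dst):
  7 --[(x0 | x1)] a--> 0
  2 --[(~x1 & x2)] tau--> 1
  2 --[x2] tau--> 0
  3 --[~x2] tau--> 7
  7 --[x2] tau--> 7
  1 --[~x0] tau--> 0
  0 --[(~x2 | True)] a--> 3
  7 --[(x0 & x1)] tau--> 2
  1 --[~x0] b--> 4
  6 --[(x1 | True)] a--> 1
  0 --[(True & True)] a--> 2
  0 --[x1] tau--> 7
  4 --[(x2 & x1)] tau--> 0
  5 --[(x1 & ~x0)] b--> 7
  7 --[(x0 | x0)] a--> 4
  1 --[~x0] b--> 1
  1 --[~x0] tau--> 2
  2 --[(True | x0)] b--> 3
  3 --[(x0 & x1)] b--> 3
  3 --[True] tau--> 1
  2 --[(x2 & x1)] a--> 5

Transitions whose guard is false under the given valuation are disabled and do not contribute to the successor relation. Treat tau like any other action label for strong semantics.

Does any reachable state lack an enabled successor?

Reachable = {0,1,2,3,4,7}
  0: a→2  a→3  tau→7  [3 exit(s)]
  1: ∅  [no exit]
  2: b→3  [1 exit(s)]
  3: b→3  tau→1  tau→7  [3 exit(s)]
  4: ∅  [no exit]
  7: a→0  a→4  tau→2  [3 exit(s)]
Path to 1: a·tau

Answer: DEADLOCK at state 1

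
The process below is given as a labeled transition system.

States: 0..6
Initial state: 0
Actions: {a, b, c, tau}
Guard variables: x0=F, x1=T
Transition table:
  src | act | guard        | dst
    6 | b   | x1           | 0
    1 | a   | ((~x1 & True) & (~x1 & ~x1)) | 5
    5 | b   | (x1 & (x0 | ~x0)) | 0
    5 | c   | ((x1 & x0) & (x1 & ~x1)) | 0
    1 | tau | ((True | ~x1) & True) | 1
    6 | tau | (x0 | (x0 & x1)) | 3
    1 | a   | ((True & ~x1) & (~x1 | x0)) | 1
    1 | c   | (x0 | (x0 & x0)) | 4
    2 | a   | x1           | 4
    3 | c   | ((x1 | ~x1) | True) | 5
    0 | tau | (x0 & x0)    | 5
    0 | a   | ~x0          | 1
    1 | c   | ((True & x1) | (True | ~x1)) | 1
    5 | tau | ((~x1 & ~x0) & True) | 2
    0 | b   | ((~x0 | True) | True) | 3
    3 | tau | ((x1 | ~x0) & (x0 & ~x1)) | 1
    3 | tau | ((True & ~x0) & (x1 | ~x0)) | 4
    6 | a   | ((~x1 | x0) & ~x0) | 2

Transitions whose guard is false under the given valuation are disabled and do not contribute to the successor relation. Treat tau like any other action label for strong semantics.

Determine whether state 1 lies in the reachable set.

Guard filter leaves 9 enabled edge(s).
Layer 0: {0}
Layer 1: {1,3}  now seen {0,1,3}
Layer 2: {4,5}  now seen {0,1,3,4,5}
Reachable = {0,1,3,4,5}
trace reaching 1: a

Answer: REACHABLE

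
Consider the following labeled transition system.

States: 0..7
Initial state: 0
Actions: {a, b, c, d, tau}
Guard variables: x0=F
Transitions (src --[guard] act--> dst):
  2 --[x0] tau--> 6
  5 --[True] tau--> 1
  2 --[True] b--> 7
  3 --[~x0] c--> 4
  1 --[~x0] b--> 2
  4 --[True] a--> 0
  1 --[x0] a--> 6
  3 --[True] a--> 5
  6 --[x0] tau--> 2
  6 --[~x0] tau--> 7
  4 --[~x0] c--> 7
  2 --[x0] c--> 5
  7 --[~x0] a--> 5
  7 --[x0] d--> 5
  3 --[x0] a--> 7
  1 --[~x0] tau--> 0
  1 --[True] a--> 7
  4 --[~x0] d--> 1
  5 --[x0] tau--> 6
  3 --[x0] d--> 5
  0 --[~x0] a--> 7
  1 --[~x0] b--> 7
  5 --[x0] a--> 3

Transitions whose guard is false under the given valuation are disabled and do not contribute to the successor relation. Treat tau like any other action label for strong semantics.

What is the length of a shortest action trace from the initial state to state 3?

BFS to 3:
  L0 = {0}
  L1 = {7}
  L2 = {5}
  L3 = {1}
  L4 = {2}
3 never appears.

Answer: UNREACHABLE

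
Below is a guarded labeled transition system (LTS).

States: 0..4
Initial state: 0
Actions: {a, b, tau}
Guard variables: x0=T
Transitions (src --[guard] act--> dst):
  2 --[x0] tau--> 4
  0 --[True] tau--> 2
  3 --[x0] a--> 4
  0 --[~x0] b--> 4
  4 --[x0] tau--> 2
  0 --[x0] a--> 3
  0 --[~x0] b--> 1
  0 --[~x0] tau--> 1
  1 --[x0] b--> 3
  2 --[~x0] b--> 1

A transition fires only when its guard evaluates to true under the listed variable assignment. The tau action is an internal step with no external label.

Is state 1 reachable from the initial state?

6 transition(s) survive guard evaluation.
L0 = {0}
L1 = {2,3}  now seen {0,2,3}
L2 = {4}  now seen {0,2,3,4}
R = {0,2,3,4}

Answer: UNREACHABLE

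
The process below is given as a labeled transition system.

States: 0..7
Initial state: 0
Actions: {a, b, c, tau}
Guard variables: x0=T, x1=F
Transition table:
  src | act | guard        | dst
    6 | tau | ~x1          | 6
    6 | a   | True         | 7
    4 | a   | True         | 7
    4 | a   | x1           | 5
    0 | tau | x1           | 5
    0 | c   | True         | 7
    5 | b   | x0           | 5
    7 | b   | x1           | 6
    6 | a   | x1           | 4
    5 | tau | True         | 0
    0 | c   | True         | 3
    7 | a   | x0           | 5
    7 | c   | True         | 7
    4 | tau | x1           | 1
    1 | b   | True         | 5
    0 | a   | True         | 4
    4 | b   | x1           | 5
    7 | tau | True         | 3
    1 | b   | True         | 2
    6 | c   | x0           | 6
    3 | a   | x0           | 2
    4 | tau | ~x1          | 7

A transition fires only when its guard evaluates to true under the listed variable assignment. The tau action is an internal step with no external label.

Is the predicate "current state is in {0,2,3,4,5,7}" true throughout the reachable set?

Allowed set {0,2,3,4,5,7}
Reachable = {0,2,3,4,5,7}
  0: ok
  2: ok
  3: ok
  4: ok
  5: ok
  7: ok

Answer: INVARIANT HOLDS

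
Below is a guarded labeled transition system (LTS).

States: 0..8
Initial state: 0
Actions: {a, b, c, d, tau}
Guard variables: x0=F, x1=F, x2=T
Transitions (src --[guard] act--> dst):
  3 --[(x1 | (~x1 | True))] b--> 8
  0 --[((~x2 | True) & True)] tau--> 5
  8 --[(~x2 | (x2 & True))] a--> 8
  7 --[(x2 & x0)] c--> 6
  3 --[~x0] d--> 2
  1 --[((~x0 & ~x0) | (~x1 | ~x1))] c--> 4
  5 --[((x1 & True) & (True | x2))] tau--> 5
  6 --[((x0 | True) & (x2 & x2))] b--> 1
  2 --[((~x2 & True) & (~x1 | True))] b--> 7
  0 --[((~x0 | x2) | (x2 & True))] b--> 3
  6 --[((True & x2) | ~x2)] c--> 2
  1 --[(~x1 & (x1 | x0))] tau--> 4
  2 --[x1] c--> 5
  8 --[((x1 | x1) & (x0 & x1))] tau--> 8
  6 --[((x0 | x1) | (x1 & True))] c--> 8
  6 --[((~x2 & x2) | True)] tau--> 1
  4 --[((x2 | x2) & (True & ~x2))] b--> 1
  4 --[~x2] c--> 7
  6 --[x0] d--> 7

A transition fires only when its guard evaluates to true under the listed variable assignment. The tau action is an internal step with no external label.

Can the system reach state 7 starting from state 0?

9 transition(s) survive guard evaluation.
Layer 0: {0}
Layer 1: {3,5}  cumulative {0,3,5}
Layer 2: {2,8}  cumulative {0,2,3,5,8}
R = {0,2,3,5,8}

Answer: UNREACHABLE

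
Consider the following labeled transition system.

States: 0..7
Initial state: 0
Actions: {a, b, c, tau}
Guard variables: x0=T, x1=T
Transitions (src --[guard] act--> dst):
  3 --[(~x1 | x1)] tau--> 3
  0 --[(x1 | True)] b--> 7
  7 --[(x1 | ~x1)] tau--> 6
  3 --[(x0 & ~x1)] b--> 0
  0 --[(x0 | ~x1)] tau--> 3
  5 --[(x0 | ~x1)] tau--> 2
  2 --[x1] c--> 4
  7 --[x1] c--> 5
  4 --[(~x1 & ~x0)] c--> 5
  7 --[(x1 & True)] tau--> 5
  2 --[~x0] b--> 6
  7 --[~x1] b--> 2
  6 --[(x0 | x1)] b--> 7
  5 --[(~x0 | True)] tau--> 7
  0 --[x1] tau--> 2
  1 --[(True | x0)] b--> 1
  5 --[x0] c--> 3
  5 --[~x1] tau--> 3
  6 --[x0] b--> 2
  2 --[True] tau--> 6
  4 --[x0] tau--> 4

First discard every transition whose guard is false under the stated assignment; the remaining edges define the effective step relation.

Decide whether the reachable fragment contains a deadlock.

Answer: DEADLOCK-FREE

Trace:
Reach set: {0,2,3,4,5,6,7}
  0: b→7  tau→2  tau→3  [deg 3]
  2: c→4  tau→6  [deg 2]
  3: tau→3  [deg 1]
  4: tau→4  [deg 1]
  5: c→3  tau→2  tau→7  [deg 3]
  6: b→2  b→7  [deg 2]
  7: c→5  tau→5  tau→6  [deg 3]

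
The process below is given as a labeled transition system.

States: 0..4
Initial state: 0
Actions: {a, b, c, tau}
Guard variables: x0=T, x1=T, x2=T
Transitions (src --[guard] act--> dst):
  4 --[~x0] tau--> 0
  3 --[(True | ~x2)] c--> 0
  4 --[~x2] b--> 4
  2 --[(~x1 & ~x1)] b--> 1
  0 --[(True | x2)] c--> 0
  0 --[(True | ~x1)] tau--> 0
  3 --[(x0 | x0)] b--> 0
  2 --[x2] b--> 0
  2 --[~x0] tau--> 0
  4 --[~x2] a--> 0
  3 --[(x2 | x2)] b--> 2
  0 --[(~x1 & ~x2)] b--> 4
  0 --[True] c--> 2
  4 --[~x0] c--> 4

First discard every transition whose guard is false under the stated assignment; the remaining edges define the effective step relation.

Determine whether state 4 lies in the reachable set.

Answer: UNREACHABLE

Working:
After dropping false guards: 7 live edges.
Layer 0: {0}
Layer 1: {2}  cumulative {0,2}
Reach set: {0,2}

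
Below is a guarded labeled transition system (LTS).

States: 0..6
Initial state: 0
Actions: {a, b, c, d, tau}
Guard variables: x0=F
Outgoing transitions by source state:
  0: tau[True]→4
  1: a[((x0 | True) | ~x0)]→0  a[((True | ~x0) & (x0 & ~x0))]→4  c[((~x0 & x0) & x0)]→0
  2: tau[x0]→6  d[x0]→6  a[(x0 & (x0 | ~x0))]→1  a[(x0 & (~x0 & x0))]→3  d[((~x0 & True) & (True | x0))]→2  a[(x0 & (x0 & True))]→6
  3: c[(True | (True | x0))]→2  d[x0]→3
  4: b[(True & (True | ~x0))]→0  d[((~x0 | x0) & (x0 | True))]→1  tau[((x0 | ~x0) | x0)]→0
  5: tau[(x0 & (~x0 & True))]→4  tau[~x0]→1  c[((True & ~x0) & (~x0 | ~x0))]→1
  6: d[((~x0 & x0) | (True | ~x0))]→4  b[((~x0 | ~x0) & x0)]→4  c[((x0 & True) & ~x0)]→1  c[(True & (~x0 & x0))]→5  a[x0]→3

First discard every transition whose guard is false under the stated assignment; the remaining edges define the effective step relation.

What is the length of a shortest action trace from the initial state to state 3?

Answer: UNREACHABLE

Analysis:
Layered search for 3:
  depth 0: {0}
  depth 1: {4}
  depth 2: {1}
3 never appears.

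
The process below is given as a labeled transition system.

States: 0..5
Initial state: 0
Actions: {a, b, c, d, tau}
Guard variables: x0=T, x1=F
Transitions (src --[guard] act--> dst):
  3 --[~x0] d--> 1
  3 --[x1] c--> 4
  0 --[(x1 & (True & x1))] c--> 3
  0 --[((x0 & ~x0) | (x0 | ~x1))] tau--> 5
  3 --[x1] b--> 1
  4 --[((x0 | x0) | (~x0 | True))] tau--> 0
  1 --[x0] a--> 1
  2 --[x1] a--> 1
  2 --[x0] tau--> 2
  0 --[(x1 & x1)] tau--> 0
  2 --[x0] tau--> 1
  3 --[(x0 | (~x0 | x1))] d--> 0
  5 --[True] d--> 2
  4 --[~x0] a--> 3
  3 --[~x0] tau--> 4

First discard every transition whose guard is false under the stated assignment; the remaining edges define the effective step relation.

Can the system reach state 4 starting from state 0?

Answer: UNREACHABLE

Working:
Guard filter leaves 7 enabled edge(s).
depth 0: {0}
depth 1: {5}  now seen {0,5}
depth 2: {2}  now seen {0,2,5}
depth 3: {1}  now seen {0,1,2,5}
Reachable = {0,1,2,5}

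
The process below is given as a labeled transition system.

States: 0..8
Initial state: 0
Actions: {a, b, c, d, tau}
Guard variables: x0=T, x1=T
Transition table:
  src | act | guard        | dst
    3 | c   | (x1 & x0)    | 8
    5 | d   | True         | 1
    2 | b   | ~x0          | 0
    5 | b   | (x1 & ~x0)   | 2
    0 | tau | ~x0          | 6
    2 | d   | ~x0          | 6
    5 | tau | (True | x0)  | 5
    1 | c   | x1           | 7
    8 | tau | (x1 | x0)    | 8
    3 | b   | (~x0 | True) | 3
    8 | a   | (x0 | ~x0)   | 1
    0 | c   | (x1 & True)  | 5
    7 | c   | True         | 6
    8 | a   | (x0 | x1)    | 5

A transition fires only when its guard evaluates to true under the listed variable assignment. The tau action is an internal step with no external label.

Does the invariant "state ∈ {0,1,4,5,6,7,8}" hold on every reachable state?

Safe = {0,1,4,5,6,7,8}
R = {0,1,5,6,7}
  0: safe
  1: safe
  5: safe
  6: safe
  7: safe

Answer: INVARIANT HOLDS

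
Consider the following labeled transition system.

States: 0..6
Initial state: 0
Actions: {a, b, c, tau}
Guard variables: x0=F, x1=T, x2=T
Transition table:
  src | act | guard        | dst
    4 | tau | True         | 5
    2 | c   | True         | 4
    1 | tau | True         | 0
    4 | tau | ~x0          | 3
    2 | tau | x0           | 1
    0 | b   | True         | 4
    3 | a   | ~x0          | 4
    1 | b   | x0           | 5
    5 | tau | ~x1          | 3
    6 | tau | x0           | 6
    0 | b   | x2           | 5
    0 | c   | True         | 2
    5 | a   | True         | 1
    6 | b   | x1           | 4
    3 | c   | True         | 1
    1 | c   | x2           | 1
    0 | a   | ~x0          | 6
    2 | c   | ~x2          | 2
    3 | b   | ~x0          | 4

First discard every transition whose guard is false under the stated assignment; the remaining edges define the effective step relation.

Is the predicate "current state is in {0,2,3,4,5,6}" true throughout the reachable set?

Safe = {0,2,3,4,5,6}
Reachable = {0,1,2,3,4,5,6}
  0: safe
  1: VIOLATES
  2: safe
  3: safe
  4: safe
  5: safe
  6: safe
witness against invariant: b·a → 1

Answer: INVARIANT VIOLATED at state 1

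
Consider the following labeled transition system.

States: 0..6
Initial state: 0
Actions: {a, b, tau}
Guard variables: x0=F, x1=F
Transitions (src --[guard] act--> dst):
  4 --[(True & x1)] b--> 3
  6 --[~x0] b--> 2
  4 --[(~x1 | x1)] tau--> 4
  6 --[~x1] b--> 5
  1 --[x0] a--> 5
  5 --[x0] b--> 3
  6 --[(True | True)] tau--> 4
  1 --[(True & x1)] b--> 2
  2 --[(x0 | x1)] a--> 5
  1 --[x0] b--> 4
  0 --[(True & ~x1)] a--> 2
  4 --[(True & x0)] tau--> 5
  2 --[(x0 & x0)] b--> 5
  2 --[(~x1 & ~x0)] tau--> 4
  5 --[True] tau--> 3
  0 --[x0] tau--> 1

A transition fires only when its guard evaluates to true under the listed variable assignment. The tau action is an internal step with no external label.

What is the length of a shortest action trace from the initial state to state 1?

Answer: UNREACHABLE

Working:
Layered search for 1:
  Layer 0: {0}
  Layer 1: {2}
  Layer 2: {4}
1 never appears.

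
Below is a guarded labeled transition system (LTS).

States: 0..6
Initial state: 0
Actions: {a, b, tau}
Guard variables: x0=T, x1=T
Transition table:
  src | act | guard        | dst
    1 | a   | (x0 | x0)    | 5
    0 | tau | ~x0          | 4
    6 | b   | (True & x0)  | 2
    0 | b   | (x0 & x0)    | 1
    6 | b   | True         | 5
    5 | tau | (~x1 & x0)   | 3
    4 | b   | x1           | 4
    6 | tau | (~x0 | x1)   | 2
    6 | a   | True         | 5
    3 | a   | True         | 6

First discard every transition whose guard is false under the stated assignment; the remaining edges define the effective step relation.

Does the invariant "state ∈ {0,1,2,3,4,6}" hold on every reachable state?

Inv-set: {0,1,2,3,4,6}
Reachable = {0,1,5}
  0: ✓
  1: ✓
  5: ✗ unsafe
counterexample path to 5: b·a

Answer: INVARIANT VIOLATED at state 5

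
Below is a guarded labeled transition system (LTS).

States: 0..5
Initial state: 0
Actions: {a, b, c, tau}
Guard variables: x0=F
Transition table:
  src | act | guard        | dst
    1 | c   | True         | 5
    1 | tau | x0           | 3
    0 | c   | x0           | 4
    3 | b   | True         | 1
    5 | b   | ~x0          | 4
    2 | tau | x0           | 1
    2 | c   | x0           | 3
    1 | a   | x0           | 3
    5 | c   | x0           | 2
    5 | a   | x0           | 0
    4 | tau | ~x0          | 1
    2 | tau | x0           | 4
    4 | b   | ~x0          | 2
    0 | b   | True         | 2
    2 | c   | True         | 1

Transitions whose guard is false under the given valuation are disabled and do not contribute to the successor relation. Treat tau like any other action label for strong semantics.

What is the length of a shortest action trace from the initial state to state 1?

Answer: 2

Analysis:
Breadth-first toward 1:
  L0 = {0}
  L1 = {2}
  L2 = {1}
depth(1)=2, e.g. b·c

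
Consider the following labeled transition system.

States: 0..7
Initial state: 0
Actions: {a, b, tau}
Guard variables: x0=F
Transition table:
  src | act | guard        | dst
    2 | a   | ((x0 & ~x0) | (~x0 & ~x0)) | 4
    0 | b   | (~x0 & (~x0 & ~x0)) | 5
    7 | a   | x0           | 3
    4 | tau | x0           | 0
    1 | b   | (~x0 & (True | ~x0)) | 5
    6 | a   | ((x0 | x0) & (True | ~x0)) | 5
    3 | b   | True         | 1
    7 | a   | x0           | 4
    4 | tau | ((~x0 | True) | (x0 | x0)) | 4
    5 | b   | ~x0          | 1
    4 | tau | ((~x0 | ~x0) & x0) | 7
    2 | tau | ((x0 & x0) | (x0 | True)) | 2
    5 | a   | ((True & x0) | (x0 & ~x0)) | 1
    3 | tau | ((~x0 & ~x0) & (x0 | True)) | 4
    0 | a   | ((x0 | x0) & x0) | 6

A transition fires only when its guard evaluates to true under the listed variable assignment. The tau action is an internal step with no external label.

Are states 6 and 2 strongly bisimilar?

Refine partition for ~:
  round 0: {{0,1,2,3,4,5,6,7}}
  round 1: {{0,1,5},{2},{3},{4},{6,7}}
Fixed point at round 2; 5 class(es).
class of 6: {6,7}; class of 2: {2}

Answer: NOT BISIMILAR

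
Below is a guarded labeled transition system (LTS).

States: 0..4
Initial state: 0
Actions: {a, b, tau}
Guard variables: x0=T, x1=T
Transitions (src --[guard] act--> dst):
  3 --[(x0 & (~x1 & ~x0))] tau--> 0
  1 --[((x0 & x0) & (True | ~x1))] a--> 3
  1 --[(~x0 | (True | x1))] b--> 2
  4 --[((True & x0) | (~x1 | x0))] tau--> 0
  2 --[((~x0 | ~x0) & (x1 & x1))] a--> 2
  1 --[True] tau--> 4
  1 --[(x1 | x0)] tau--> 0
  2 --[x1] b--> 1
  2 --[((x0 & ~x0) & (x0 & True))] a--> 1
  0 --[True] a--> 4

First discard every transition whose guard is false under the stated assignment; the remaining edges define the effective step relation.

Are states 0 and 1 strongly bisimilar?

Refine partition for ~:
  P[0] = {{0,1,2,3,4}}
  P[1] = {{0},{1},{2},{3},{4}}
Fixed point at round 2; 5 class(es).
0∈{0}, 1∈{1}

Answer: NOT BISIMILAR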